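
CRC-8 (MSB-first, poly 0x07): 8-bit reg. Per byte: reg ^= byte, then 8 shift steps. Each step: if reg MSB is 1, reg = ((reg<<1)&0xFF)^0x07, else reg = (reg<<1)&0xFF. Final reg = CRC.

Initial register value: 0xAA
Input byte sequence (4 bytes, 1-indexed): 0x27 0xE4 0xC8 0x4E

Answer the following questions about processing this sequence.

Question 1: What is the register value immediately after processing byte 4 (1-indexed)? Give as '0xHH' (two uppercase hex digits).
After byte 1 (0x27): reg=0xAA
After byte 2 (0xE4): reg=0xED
After byte 3 (0xC8): reg=0xFB
After byte 4 (0x4E): reg=0x02

Answer: 0x02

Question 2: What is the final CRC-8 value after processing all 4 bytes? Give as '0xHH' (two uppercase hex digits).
After byte 1 (0x27): reg=0xAA
After byte 2 (0xE4): reg=0xED
After byte 3 (0xC8): reg=0xFB
After byte 4 (0x4E): reg=0x02

Answer: 0x02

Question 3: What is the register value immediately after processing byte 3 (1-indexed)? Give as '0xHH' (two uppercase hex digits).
Answer: 0xFB

Derivation:
After byte 1 (0x27): reg=0xAA
After byte 2 (0xE4): reg=0xED
After byte 3 (0xC8): reg=0xFB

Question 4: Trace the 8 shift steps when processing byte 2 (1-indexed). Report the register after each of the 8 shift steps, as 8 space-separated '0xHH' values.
After byte 1 (0x27): reg=0xAA
Register before byte 2: 0xAA
After XOR with byte 0xE4: 0x4E

Answer: 0x9C 0x3F 0x7E 0xFC 0xFF 0xF9 0xF5 0xED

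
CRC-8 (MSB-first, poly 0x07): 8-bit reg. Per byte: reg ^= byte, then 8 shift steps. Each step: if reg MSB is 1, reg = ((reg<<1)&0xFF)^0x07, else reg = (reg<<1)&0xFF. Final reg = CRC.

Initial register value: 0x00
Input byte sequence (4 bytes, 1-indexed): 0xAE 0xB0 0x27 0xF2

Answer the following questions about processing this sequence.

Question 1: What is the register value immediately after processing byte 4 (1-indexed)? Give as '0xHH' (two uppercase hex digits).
After byte 1 (0xAE): reg=0x43
After byte 2 (0xB0): reg=0xD7
After byte 3 (0x27): reg=0xDE
After byte 4 (0xF2): reg=0xC4

Answer: 0xC4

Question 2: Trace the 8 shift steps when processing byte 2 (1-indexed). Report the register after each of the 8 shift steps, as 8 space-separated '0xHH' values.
After byte 1 (0xAE): reg=0x43
Register before byte 2: 0x43
After XOR with byte 0xB0: 0xF3

Answer: 0xE1 0xC5 0x8D 0x1D 0x3A 0x74 0xE8 0xD7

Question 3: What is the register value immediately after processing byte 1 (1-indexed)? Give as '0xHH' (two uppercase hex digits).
After byte 1 (0xAE): reg=0x43

Answer: 0x43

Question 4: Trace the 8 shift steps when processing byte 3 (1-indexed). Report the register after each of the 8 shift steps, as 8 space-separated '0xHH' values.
Answer: 0xE7 0xC9 0x95 0x2D 0x5A 0xB4 0x6F 0xDE

Derivation:
After byte 1 (0xAE): reg=0x43
After byte 2 (0xB0): reg=0xD7
Register before byte 3: 0xD7
After XOR with byte 0x27: 0xF0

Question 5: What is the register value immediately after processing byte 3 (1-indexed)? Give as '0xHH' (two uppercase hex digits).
After byte 1 (0xAE): reg=0x43
After byte 2 (0xB0): reg=0xD7
After byte 3 (0x27): reg=0xDE

Answer: 0xDE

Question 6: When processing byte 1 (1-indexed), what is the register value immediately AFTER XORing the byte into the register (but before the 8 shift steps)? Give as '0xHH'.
Answer: 0xAE

Derivation:
Register before byte 1: 0x00
Byte 1: 0xAE
0x00 XOR 0xAE = 0xAE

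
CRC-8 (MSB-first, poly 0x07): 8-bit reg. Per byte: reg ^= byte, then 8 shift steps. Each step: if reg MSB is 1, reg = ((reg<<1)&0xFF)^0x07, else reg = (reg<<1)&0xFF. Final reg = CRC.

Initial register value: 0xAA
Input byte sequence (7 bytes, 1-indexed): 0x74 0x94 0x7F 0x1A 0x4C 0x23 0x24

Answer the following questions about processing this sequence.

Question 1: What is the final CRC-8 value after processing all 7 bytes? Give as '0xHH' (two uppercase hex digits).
After byte 1 (0x74): reg=0x14
After byte 2 (0x94): reg=0x89
After byte 3 (0x7F): reg=0xCC
After byte 4 (0x1A): reg=0x2C
After byte 5 (0x4C): reg=0x27
After byte 6 (0x23): reg=0x1C
After byte 7 (0x24): reg=0xA8

Answer: 0xA8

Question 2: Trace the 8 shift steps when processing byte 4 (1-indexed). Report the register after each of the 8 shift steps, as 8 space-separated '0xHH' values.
Answer: 0xAB 0x51 0xA2 0x43 0x86 0x0B 0x16 0x2C

Derivation:
After byte 1 (0x74): reg=0x14
After byte 2 (0x94): reg=0x89
After byte 3 (0x7F): reg=0xCC
Register before byte 4: 0xCC
After XOR with byte 0x1A: 0xD6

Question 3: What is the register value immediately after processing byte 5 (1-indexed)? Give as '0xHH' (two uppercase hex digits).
Answer: 0x27

Derivation:
After byte 1 (0x74): reg=0x14
After byte 2 (0x94): reg=0x89
After byte 3 (0x7F): reg=0xCC
After byte 4 (0x1A): reg=0x2C
After byte 5 (0x4C): reg=0x27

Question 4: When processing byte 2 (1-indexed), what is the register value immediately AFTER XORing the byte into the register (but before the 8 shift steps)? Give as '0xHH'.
Register before byte 2: 0x14
Byte 2: 0x94
0x14 XOR 0x94 = 0x80

Answer: 0x80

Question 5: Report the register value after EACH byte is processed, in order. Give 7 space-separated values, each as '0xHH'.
0x14 0x89 0xCC 0x2C 0x27 0x1C 0xA8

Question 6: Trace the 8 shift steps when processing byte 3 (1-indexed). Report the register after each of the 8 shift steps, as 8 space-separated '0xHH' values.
After byte 1 (0x74): reg=0x14
After byte 2 (0x94): reg=0x89
Register before byte 3: 0x89
After XOR with byte 0x7F: 0xF6

Answer: 0xEB 0xD1 0xA5 0x4D 0x9A 0x33 0x66 0xCC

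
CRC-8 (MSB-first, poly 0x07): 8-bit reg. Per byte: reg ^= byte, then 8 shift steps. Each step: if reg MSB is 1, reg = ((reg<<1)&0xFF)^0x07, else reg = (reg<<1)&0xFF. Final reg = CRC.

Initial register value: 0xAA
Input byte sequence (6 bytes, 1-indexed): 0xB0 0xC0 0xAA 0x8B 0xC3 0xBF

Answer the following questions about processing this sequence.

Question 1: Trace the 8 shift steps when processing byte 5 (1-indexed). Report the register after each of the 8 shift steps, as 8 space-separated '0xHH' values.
Answer: 0x29 0x52 0xA4 0x4F 0x9E 0x3B 0x76 0xEC

Derivation:
After byte 1 (0xB0): reg=0x46
After byte 2 (0xC0): reg=0x9B
After byte 3 (0xAA): reg=0x97
After byte 4 (0x8B): reg=0x54
Register before byte 5: 0x54
After XOR with byte 0xC3: 0x97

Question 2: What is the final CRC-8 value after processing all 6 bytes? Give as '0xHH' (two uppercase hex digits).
Answer: 0xBE

Derivation:
After byte 1 (0xB0): reg=0x46
After byte 2 (0xC0): reg=0x9B
After byte 3 (0xAA): reg=0x97
After byte 4 (0x8B): reg=0x54
After byte 5 (0xC3): reg=0xEC
After byte 6 (0xBF): reg=0xBE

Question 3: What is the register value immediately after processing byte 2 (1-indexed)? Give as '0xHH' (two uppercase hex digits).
After byte 1 (0xB0): reg=0x46
After byte 2 (0xC0): reg=0x9B

Answer: 0x9B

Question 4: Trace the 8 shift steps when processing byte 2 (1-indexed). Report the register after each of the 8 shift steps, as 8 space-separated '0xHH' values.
After byte 1 (0xB0): reg=0x46
Register before byte 2: 0x46
After XOR with byte 0xC0: 0x86

Answer: 0x0B 0x16 0x2C 0x58 0xB0 0x67 0xCE 0x9B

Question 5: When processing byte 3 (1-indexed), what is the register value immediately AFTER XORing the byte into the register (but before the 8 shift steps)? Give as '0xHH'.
Register before byte 3: 0x9B
Byte 3: 0xAA
0x9B XOR 0xAA = 0x31

Answer: 0x31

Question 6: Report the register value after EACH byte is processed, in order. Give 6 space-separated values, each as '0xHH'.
0x46 0x9B 0x97 0x54 0xEC 0xBE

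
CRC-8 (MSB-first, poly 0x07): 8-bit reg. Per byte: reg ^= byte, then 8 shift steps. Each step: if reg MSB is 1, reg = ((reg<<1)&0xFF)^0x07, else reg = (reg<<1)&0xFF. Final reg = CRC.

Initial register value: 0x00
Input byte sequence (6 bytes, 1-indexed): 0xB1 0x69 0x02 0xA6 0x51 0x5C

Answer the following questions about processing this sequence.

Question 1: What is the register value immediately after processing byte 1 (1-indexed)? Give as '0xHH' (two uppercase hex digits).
After byte 1 (0xB1): reg=0x1E

Answer: 0x1E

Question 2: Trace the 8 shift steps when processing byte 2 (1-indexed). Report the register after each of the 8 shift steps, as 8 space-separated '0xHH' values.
After byte 1 (0xB1): reg=0x1E
Register before byte 2: 0x1E
After XOR with byte 0x69: 0x77

Answer: 0xEE 0xDB 0xB1 0x65 0xCA 0x93 0x21 0x42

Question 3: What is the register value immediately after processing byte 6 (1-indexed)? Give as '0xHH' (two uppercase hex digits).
After byte 1 (0xB1): reg=0x1E
After byte 2 (0x69): reg=0x42
After byte 3 (0x02): reg=0xC7
After byte 4 (0xA6): reg=0x20
After byte 5 (0x51): reg=0x50
After byte 6 (0x5C): reg=0x24

Answer: 0x24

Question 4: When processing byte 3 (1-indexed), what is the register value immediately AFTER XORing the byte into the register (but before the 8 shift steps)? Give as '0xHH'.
Answer: 0x40

Derivation:
Register before byte 3: 0x42
Byte 3: 0x02
0x42 XOR 0x02 = 0x40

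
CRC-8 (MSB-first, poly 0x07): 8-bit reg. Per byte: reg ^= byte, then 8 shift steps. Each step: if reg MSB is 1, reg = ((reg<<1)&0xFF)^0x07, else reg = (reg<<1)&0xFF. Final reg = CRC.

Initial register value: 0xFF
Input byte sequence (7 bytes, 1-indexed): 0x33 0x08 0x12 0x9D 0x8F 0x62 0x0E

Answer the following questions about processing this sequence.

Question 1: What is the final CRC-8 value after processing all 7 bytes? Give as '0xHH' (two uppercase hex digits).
Answer: 0xF8

Derivation:
After byte 1 (0x33): reg=0x6A
After byte 2 (0x08): reg=0x29
After byte 3 (0x12): reg=0xA1
After byte 4 (0x9D): reg=0xB4
After byte 5 (0x8F): reg=0xA1
After byte 6 (0x62): reg=0x47
After byte 7 (0x0E): reg=0xF8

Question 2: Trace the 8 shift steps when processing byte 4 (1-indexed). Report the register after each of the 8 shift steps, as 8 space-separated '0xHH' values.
After byte 1 (0x33): reg=0x6A
After byte 2 (0x08): reg=0x29
After byte 3 (0x12): reg=0xA1
Register before byte 4: 0xA1
After XOR with byte 0x9D: 0x3C

Answer: 0x78 0xF0 0xE7 0xC9 0x95 0x2D 0x5A 0xB4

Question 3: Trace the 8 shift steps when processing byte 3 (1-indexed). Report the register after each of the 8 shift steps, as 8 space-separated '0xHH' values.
After byte 1 (0x33): reg=0x6A
After byte 2 (0x08): reg=0x29
Register before byte 3: 0x29
After XOR with byte 0x12: 0x3B

Answer: 0x76 0xEC 0xDF 0xB9 0x75 0xEA 0xD3 0xA1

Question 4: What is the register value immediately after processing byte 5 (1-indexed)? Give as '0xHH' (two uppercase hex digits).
Answer: 0xA1

Derivation:
After byte 1 (0x33): reg=0x6A
After byte 2 (0x08): reg=0x29
After byte 3 (0x12): reg=0xA1
After byte 4 (0x9D): reg=0xB4
After byte 5 (0x8F): reg=0xA1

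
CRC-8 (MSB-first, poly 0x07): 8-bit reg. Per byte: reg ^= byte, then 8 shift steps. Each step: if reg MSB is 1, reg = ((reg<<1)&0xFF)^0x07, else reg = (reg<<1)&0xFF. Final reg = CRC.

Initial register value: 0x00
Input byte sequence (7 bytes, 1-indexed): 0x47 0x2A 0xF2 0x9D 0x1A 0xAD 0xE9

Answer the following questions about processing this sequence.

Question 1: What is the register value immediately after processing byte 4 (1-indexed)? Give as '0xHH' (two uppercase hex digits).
After byte 1 (0x47): reg=0xD2
After byte 2 (0x2A): reg=0xE6
After byte 3 (0xF2): reg=0x6C
After byte 4 (0x9D): reg=0xD9

Answer: 0xD9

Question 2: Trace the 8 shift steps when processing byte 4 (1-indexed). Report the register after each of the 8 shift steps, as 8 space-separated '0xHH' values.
After byte 1 (0x47): reg=0xD2
After byte 2 (0x2A): reg=0xE6
After byte 3 (0xF2): reg=0x6C
Register before byte 4: 0x6C
After XOR with byte 0x9D: 0xF1

Answer: 0xE5 0xCD 0x9D 0x3D 0x7A 0xF4 0xEF 0xD9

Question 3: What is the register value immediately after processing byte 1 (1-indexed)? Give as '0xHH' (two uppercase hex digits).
After byte 1 (0x47): reg=0xD2

Answer: 0xD2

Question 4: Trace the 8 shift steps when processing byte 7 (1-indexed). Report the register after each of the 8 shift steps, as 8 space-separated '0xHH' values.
Answer: 0xE2 0xC3 0x81 0x05 0x0A 0x14 0x28 0x50

Derivation:
After byte 1 (0x47): reg=0xD2
After byte 2 (0x2A): reg=0xE6
After byte 3 (0xF2): reg=0x6C
After byte 4 (0x9D): reg=0xD9
After byte 5 (0x1A): reg=0x47
After byte 6 (0xAD): reg=0x98
Register before byte 7: 0x98
After XOR with byte 0xE9: 0x71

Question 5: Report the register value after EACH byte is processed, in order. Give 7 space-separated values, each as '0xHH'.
0xD2 0xE6 0x6C 0xD9 0x47 0x98 0x50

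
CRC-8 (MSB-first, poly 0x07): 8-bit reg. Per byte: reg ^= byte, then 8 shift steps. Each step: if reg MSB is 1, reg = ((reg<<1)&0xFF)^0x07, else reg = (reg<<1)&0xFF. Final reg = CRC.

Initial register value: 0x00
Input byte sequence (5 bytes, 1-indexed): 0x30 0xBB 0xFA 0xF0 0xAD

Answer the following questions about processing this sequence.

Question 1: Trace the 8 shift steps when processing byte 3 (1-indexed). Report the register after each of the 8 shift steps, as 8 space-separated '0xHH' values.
After byte 1 (0x30): reg=0x90
After byte 2 (0xBB): reg=0xD1
Register before byte 3: 0xD1
After XOR with byte 0xFA: 0x2B

Answer: 0x56 0xAC 0x5F 0xBE 0x7B 0xF6 0xEB 0xD1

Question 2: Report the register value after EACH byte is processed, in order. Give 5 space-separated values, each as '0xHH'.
0x90 0xD1 0xD1 0xE7 0xF1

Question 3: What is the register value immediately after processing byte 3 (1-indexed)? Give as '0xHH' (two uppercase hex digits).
Answer: 0xD1

Derivation:
After byte 1 (0x30): reg=0x90
After byte 2 (0xBB): reg=0xD1
After byte 3 (0xFA): reg=0xD1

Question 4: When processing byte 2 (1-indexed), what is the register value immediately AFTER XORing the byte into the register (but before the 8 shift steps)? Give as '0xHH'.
Register before byte 2: 0x90
Byte 2: 0xBB
0x90 XOR 0xBB = 0x2B

Answer: 0x2B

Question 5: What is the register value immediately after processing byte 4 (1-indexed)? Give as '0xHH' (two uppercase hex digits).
Answer: 0xE7

Derivation:
After byte 1 (0x30): reg=0x90
After byte 2 (0xBB): reg=0xD1
After byte 3 (0xFA): reg=0xD1
After byte 4 (0xF0): reg=0xE7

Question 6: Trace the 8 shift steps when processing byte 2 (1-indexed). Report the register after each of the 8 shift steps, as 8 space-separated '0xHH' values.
After byte 1 (0x30): reg=0x90
Register before byte 2: 0x90
After XOR with byte 0xBB: 0x2B

Answer: 0x56 0xAC 0x5F 0xBE 0x7B 0xF6 0xEB 0xD1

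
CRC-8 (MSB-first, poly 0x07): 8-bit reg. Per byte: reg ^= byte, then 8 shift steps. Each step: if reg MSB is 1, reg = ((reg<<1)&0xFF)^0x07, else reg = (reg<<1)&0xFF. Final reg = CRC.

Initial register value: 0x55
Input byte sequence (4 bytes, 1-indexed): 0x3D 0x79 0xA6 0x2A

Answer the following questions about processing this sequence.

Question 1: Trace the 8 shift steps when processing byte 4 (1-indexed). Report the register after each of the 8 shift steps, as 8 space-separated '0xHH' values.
After byte 1 (0x3D): reg=0x1F
After byte 2 (0x79): reg=0x35
After byte 3 (0xA6): reg=0xF0
Register before byte 4: 0xF0
After XOR with byte 0x2A: 0xDA

Answer: 0xB3 0x61 0xC2 0x83 0x01 0x02 0x04 0x08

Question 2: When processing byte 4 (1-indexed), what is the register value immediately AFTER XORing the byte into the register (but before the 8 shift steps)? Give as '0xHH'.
Register before byte 4: 0xF0
Byte 4: 0x2A
0xF0 XOR 0x2A = 0xDA

Answer: 0xDA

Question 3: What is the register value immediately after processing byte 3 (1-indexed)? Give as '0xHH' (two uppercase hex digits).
After byte 1 (0x3D): reg=0x1F
After byte 2 (0x79): reg=0x35
After byte 3 (0xA6): reg=0xF0

Answer: 0xF0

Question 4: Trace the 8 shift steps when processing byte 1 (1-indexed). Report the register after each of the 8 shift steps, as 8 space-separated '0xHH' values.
Answer: 0xD0 0xA7 0x49 0x92 0x23 0x46 0x8C 0x1F

Derivation:
Register before byte 1: 0x55
After XOR with byte 0x3D: 0x68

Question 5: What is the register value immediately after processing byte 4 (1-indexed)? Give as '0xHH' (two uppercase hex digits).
Answer: 0x08

Derivation:
After byte 1 (0x3D): reg=0x1F
After byte 2 (0x79): reg=0x35
After byte 3 (0xA6): reg=0xF0
After byte 4 (0x2A): reg=0x08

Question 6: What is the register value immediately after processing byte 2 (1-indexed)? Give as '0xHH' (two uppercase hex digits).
Answer: 0x35

Derivation:
After byte 1 (0x3D): reg=0x1F
After byte 2 (0x79): reg=0x35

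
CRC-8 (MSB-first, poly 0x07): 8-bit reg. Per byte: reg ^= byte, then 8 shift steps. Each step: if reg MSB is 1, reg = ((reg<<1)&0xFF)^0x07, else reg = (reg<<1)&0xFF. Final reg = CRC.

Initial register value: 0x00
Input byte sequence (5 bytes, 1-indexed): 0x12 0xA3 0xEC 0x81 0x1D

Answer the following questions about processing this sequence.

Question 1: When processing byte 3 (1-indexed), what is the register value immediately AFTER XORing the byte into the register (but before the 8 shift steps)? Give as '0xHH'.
Register before byte 3: 0x1D
Byte 3: 0xEC
0x1D XOR 0xEC = 0xF1

Answer: 0xF1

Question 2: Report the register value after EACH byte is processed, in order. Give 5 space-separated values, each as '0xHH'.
0x7E 0x1D 0xD9 0x8F 0xF7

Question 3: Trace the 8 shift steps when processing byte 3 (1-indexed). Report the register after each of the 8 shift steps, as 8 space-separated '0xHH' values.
Answer: 0xE5 0xCD 0x9D 0x3D 0x7A 0xF4 0xEF 0xD9

Derivation:
After byte 1 (0x12): reg=0x7E
After byte 2 (0xA3): reg=0x1D
Register before byte 3: 0x1D
After XOR with byte 0xEC: 0xF1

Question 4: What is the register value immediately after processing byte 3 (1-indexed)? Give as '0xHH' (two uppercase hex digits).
After byte 1 (0x12): reg=0x7E
After byte 2 (0xA3): reg=0x1D
After byte 3 (0xEC): reg=0xD9

Answer: 0xD9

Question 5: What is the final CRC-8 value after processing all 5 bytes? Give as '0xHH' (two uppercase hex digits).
After byte 1 (0x12): reg=0x7E
After byte 2 (0xA3): reg=0x1D
After byte 3 (0xEC): reg=0xD9
After byte 4 (0x81): reg=0x8F
After byte 5 (0x1D): reg=0xF7

Answer: 0xF7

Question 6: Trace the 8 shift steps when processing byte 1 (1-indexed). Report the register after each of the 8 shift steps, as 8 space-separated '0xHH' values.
Answer: 0x24 0x48 0x90 0x27 0x4E 0x9C 0x3F 0x7E

Derivation:
Register before byte 1: 0x00
After XOR with byte 0x12: 0x12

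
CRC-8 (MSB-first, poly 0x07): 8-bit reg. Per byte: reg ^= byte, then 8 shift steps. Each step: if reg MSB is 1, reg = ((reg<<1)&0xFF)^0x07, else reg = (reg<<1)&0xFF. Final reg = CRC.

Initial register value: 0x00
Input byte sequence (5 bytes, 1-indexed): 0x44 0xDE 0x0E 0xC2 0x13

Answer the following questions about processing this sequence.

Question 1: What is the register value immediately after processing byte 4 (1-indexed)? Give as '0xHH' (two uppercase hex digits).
After byte 1 (0x44): reg=0xDB
After byte 2 (0xDE): reg=0x1B
After byte 3 (0x0E): reg=0x6B
After byte 4 (0xC2): reg=0x56

Answer: 0x56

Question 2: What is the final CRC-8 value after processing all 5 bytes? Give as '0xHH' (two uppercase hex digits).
Answer: 0xDC

Derivation:
After byte 1 (0x44): reg=0xDB
After byte 2 (0xDE): reg=0x1B
After byte 3 (0x0E): reg=0x6B
After byte 4 (0xC2): reg=0x56
After byte 5 (0x13): reg=0xDC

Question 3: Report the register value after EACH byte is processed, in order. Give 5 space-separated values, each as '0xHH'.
0xDB 0x1B 0x6B 0x56 0xDC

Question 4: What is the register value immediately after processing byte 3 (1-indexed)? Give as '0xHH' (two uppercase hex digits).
Answer: 0x6B

Derivation:
After byte 1 (0x44): reg=0xDB
After byte 2 (0xDE): reg=0x1B
After byte 3 (0x0E): reg=0x6B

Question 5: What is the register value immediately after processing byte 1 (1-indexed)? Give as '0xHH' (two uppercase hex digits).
Answer: 0xDB

Derivation:
After byte 1 (0x44): reg=0xDB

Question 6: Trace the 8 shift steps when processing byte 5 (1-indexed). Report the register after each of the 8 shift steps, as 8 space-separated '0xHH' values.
Answer: 0x8A 0x13 0x26 0x4C 0x98 0x37 0x6E 0xDC

Derivation:
After byte 1 (0x44): reg=0xDB
After byte 2 (0xDE): reg=0x1B
After byte 3 (0x0E): reg=0x6B
After byte 4 (0xC2): reg=0x56
Register before byte 5: 0x56
After XOR with byte 0x13: 0x45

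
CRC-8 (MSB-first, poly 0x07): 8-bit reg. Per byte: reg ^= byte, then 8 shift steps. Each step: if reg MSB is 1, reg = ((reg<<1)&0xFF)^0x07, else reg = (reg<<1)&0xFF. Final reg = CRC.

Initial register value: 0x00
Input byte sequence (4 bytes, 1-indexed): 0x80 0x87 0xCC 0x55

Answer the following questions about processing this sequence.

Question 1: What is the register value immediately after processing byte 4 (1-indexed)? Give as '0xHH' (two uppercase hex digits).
After byte 1 (0x80): reg=0x89
After byte 2 (0x87): reg=0x2A
After byte 3 (0xCC): reg=0xBC
After byte 4 (0x55): reg=0x91

Answer: 0x91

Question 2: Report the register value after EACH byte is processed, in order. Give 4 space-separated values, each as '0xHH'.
0x89 0x2A 0xBC 0x91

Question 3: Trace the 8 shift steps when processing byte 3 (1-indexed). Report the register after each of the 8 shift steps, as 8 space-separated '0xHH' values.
After byte 1 (0x80): reg=0x89
After byte 2 (0x87): reg=0x2A
Register before byte 3: 0x2A
After XOR with byte 0xCC: 0xE6

Answer: 0xCB 0x91 0x25 0x4A 0x94 0x2F 0x5E 0xBC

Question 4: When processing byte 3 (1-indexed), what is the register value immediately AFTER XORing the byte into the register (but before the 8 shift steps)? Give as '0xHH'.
Answer: 0xE6

Derivation:
Register before byte 3: 0x2A
Byte 3: 0xCC
0x2A XOR 0xCC = 0xE6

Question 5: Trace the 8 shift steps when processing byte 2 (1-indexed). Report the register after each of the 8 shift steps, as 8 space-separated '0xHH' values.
Answer: 0x1C 0x38 0x70 0xE0 0xC7 0x89 0x15 0x2A

Derivation:
After byte 1 (0x80): reg=0x89
Register before byte 2: 0x89
After XOR with byte 0x87: 0x0E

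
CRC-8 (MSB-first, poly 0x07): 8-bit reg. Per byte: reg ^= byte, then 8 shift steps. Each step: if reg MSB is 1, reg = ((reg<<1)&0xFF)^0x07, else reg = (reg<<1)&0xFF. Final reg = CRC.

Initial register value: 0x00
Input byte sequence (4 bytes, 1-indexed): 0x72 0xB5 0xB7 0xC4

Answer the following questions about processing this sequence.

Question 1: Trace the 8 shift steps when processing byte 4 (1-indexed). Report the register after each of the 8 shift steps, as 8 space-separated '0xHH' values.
After byte 1 (0x72): reg=0x59
After byte 2 (0xB5): reg=0x8A
After byte 3 (0xB7): reg=0xB3
Register before byte 4: 0xB3
After XOR with byte 0xC4: 0x77

Answer: 0xEE 0xDB 0xB1 0x65 0xCA 0x93 0x21 0x42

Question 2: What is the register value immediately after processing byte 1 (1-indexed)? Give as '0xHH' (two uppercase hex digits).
Answer: 0x59

Derivation:
After byte 1 (0x72): reg=0x59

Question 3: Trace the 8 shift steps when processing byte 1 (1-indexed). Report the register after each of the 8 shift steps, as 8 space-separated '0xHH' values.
Answer: 0xE4 0xCF 0x99 0x35 0x6A 0xD4 0xAF 0x59

Derivation:
Register before byte 1: 0x00
After XOR with byte 0x72: 0x72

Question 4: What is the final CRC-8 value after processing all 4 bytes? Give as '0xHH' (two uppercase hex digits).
After byte 1 (0x72): reg=0x59
After byte 2 (0xB5): reg=0x8A
After byte 3 (0xB7): reg=0xB3
After byte 4 (0xC4): reg=0x42

Answer: 0x42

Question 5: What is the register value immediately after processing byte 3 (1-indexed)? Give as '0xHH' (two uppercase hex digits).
After byte 1 (0x72): reg=0x59
After byte 2 (0xB5): reg=0x8A
After byte 3 (0xB7): reg=0xB3

Answer: 0xB3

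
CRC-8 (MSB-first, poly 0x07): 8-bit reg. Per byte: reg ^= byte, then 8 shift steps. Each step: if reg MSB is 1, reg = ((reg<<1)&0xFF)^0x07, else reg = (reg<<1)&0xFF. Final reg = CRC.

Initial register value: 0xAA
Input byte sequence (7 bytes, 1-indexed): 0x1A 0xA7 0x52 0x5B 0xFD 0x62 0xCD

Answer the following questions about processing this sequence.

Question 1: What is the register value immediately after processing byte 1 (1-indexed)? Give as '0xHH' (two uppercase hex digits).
After byte 1 (0x1A): reg=0x19

Answer: 0x19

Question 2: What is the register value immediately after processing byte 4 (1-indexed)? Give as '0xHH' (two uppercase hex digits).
After byte 1 (0x1A): reg=0x19
After byte 2 (0xA7): reg=0x33
After byte 3 (0x52): reg=0x20
After byte 4 (0x5B): reg=0x66

Answer: 0x66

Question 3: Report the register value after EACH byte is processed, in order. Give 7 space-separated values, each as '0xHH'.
0x19 0x33 0x20 0x66 0xC8 0x5F 0xF7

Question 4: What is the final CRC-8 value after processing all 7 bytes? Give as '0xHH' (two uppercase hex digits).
Answer: 0xF7

Derivation:
After byte 1 (0x1A): reg=0x19
After byte 2 (0xA7): reg=0x33
After byte 3 (0x52): reg=0x20
After byte 4 (0x5B): reg=0x66
After byte 5 (0xFD): reg=0xC8
After byte 6 (0x62): reg=0x5F
After byte 7 (0xCD): reg=0xF7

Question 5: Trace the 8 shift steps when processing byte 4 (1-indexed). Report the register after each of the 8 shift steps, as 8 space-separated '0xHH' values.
Answer: 0xF6 0xEB 0xD1 0xA5 0x4D 0x9A 0x33 0x66

Derivation:
After byte 1 (0x1A): reg=0x19
After byte 2 (0xA7): reg=0x33
After byte 3 (0x52): reg=0x20
Register before byte 4: 0x20
After XOR with byte 0x5B: 0x7B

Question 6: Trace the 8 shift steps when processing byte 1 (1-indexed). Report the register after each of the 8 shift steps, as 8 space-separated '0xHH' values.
Register before byte 1: 0xAA
After XOR with byte 0x1A: 0xB0

Answer: 0x67 0xCE 0x9B 0x31 0x62 0xC4 0x8F 0x19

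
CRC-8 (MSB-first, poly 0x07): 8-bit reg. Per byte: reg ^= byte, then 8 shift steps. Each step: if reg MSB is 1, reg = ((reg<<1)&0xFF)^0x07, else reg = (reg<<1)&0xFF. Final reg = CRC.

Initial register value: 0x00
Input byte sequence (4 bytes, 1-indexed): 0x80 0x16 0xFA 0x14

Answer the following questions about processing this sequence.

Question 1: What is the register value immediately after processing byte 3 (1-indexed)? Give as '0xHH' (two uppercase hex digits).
After byte 1 (0x80): reg=0x89
After byte 2 (0x16): reg=0xD4
After byte 3 (0xFA): reg=0xCA

Answer: 0xCA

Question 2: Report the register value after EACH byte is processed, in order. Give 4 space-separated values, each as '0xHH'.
0x89 0xD4 0xCA 0x14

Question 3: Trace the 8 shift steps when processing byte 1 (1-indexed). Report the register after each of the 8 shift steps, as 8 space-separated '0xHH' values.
Register before byte 1: 0x00
After XOR with byte 0x80: 0x80

Answer: 0x07 0x0E 0x1C 0x38 0x70 0xE0 0xC7 0x89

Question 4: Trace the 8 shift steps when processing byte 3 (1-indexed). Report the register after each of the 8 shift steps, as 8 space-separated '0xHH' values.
After byte 1 (0x80): reg=0x89
After byte 2 (0x16): reg=0xD4
Register before byte 3: 0xD4
After XOR with byte 0xFA: 0x2E

Answer: 0x5C 0xB8 0x77 0xEE 0xDB 0xB1 0x65 0xCA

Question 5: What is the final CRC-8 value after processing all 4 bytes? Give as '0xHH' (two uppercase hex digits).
After byte 1 (0x80): reg=0x89
After byte 2 (0x16): reg=0xD4
After byte 3 (0xFA): reg=0xCA
After byte 4 (0x14): reg=0x14

Answer: 0x14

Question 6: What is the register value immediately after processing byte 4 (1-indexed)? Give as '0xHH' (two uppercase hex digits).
After byte 1 (0x80): reg=0x89
After byte 2 (0x16): reg=0xD4
After byte 3 (0xFA): reg=0xCA
After byte 4 (0x14): reg=0x14

Answer: 0x14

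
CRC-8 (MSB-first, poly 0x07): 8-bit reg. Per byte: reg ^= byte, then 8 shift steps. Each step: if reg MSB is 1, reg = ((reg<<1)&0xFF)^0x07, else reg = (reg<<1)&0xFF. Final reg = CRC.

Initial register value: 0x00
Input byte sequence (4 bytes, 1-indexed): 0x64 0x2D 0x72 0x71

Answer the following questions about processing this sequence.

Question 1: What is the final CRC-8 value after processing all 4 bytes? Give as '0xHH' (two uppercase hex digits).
Answer: 0x07

Derivation:
After byte 1 (0x64): reg=0x3B
After byte 2 (0x2D): reg=0x62
After byte 3 (0x72): reg=0x70
After byte 4 (0x71): reg=0x07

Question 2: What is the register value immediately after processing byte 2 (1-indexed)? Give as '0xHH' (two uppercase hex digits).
Answer: 0x62

Derivation:
After byte 1 (0x64): reg=0x3B
After byte 2 (0x2D): reg=0x62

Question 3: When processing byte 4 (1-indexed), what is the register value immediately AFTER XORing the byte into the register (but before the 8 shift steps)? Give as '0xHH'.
Answer: 0x01

Derivation:
Register before byte 4: 0x70
Byte 4: 0x71
0x70 XOR 0x71 = 0x01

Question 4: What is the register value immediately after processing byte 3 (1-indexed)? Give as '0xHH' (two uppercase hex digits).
Answer: 0x70

Derivation:
After byte 1 (0x64): reg=0x3B
After byte 2 (0x2D): reg=0x62
After byte 3 (0x72): reg=0x70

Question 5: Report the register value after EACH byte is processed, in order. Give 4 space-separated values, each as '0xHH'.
0x3B 0x62 0x70 0x07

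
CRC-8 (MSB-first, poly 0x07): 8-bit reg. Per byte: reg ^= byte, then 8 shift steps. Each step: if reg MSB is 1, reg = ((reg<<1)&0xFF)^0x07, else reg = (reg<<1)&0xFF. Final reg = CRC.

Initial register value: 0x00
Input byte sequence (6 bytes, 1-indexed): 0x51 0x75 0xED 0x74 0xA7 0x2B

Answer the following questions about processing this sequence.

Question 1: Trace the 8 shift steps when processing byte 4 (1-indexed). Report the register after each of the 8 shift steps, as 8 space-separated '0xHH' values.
Answer: 0xAA 0x53 0xA6 0x4B 0x96 0x2B 0x56 0xAC

Derivation:
After byte 1 (0x51): reg=0xB0
After byte 2 (0x75): reg=0x55
After byte 3 (0xED): reg=0x21
Register before byte 4: 0x21
After XOR with byte 0x74: 0x55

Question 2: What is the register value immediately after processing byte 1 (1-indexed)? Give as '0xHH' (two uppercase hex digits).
After byte 1 (0x51): reg=0xB0

Answer: 0xB0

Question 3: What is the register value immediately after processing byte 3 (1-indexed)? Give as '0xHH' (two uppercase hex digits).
After byte 1 (0x51): reg=0xB0
After byte 2 (0x75): reg=0x55
After byte 3 (0xED): reg=0x21

Answer: 0x21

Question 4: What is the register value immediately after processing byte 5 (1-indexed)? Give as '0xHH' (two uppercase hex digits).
Answer: 0x31

Derivation:
After byte 1 (0x51): reg=0xB0
After byte 2 (0x75): reg=0x55
After byte 3 (0xED): reg=0x21
After byte 4 (0x74): reg=0xAC
After byte 5 (0xA7): reg=0x31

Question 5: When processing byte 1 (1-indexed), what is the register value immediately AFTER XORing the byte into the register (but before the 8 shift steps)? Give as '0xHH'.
Answer: 0x51

Derivation:
Register before byte 1: 0x00
Byte 1: 0x51
0x00 XOR 0x51 = 0x51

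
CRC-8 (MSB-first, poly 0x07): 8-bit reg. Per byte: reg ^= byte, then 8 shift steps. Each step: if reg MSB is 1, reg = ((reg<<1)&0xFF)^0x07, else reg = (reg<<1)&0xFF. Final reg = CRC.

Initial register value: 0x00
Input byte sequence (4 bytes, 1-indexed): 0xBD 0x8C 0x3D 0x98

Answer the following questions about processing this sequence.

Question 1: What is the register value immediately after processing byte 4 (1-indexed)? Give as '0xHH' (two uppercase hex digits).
After byte 1 (0xBD): reg=0x3A
After byte 2 (0x8C): reg=0x0B
After byte 3 (0x3D): reg=0x82
After byte 4 (0x98): reg=0x46

Answer: 0x46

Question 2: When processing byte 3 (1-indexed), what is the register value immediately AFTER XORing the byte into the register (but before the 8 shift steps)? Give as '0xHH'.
Register before byte 3: 0x0B
Byte 3: 0x3D
0x0B XOR 0x3D = 0x36

Answer: 0x36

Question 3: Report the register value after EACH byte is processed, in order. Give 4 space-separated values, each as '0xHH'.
0x3A 0x0B 0x82 0x46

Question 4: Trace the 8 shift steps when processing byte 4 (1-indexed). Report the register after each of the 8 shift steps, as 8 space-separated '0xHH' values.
After byte 1 (0xBD): reg=0x3A
After byte 2 (0x8C): reg=0x0B
After byte 3 (0x3D): reg=0x82
Register before byte 4: 0x82
After XOR with byte 0x98: 0x1A

Answer: 0x34 0x68 0xD0 0xA7 0x49 0x92 0x23 0x46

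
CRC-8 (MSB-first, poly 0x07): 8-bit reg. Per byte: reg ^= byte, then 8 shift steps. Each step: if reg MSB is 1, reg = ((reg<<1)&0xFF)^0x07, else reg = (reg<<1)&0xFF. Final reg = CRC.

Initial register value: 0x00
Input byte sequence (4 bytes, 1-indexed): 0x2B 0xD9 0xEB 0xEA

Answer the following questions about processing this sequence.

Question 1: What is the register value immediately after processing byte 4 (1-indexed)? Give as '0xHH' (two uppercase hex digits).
After byte 1 (0x2B): reg=0xD1
After byte 2 (0xD9): reg=0x38
After byte 3 (0xEB): reg=0x37
After byte 4 (0xEA): reg=0x1D

Answer: 0x1D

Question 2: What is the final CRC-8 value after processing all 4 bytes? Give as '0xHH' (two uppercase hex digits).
Answer: 0x1D

Derivation:
After byte 1 (0x2B): reg=0xD1
After byte 2 (0xD9): reg=0x38
After byte 3 (0xEB): reg=0x37
After byte 4 (0xEA): reg=0x1D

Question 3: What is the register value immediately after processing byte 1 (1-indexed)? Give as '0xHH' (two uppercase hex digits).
Answer: 0xD1

Derivation:
After byte 1 (0x2B): reg=0xD1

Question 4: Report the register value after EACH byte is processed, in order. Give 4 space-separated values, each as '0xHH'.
0xD1 0x38 0x37 0x1D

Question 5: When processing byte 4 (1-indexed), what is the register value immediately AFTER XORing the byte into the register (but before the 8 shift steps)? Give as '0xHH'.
Answer: 0xDD

Derivation:
Register before byte 4: 0x37
Byte 4: 0xEA
0x37 XOR 0xEA = 0xDD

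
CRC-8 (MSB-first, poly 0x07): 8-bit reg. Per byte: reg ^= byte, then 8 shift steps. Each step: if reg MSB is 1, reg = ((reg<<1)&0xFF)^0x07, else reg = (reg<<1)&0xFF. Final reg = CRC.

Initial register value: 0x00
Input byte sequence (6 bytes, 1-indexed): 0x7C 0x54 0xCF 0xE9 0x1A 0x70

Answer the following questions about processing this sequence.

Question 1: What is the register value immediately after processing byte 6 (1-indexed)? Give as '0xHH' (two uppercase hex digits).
After byte 1 (0x7C): reg=0x73
After byte 2 (0x54): reg=0xF5
After byte 3 (0xCF): reg=0xA6
After byte 4 (0xE9): reg=0xEA
After byte 5 (0x1A): reg=0xDE
After byte 6 (0x70): reg=0x43

Answer: 0x43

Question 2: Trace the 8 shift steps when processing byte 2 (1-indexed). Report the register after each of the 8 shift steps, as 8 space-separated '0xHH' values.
Answer: 0x4E 0x9C 0x3F 0x7E 0xFC 0xFF 0xF9 0xF5

Derivation:
After byte 1 (0x7C): reg=0x73
Register before byte 2: 0x73
After XOR with byte 0x54: 0x27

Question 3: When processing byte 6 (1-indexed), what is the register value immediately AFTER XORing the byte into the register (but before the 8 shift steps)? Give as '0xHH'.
Answer: 0xAE

Derivation:
Register before byte 6: 0xDE
Byte 6: 0x70
0xDE XOR 0x70 = 0xAE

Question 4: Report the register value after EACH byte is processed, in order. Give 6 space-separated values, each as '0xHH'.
0x73 0xF5 0xA6 0xEA 0xDE 0x43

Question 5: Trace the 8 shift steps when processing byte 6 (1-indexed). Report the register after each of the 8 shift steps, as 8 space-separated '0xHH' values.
After byte 1 (0x7C): reg=0x73
After byte 2 (0x54): reg=0xF5
After byte 3 (0xCF): reg=0xA6
After byte 4 (0xE9): reg=0xEA
After byte 5 (0x1A): reg=0xDE
Register before byte 6: 0xDE
After XOR with byte 0x70: 0xAE

Answer: 0x5B 0xB6 0x6B 0xD6 0xAB 0x51 0xA2 0x43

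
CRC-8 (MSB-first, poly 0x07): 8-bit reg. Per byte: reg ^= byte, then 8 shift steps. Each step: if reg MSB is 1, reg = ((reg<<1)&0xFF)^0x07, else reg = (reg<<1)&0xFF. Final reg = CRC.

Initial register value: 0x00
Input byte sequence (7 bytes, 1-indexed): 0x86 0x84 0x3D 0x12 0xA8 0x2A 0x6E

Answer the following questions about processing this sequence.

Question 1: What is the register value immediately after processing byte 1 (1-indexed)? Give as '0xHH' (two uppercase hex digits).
After byte 1 (0x86): reg=0x9B

Answer: 0x9B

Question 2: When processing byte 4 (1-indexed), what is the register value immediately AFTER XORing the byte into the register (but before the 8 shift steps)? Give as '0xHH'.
Register before byte 4: 0x27
Byte 4: 0x12
0x27 XOR 0x12 = 0x35

Answer: 0x35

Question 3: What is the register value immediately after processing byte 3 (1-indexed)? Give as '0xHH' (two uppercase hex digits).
Answer: 0x27

Derivation:
After byte 1 (0x86): reg=0x9B
After byte 2 (0x84): reg=0x5D
After byte 3 (0x3D): reg=0x27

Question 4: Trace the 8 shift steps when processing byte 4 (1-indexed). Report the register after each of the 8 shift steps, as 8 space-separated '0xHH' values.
Answer: 0x6A 0xD4 0xAF 0x59 0xB2 0x63 0xC6 0x8B

Derivation:
After byte 1 (0x86): reg=0x9B
After byte 2 (0x84): reg=0x5D
After byte 3 (0x3D): reg=0x27
Register before byte 4: 0x27
After XOR with byte 0x12: 0x35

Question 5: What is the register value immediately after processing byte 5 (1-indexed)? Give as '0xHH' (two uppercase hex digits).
After byte 1 (0x86): reg=0x9B
After byte 2 (0x84): reg=0x5D
After byte 3 (0x3D): reg=0x27
After byte 4 (0x12): reg=0x8B
After byte 5 (0xA8): reg=0xE9

Answer: 0xE9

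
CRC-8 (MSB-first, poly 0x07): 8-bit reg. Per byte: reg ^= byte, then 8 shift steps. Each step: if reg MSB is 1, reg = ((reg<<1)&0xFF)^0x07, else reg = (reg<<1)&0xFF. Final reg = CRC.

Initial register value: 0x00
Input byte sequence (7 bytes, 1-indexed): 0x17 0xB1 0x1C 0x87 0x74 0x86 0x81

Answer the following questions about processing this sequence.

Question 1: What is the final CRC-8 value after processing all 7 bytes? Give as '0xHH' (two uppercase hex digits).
After byte 1 (0x17): reg=0x65
After byte 2 (0xB1): reg=0x22
After byte 3 (0x1C): reg=0xBA
After byte 4 (0x87): reg=0xB3
After byte 5 (0x74): reg=0x5B
After byte 6 (0x86): reg=0x1D
After byte 7 (0x81): reg=0xDD

Answer: 0xDD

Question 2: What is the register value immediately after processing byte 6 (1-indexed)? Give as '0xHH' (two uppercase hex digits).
Answer: 0x1D

Derivation:
After byte 1 (0x17): reg=0x65
After byte 2 (0xB1): reg=0x22
After byte 3 (0x1C): reg=0xBA
After byte 4 (0x87): reg=0xB3
After byte 5 (0x74): reg=0x5B
After byte 6 (0x86): reg=0x1D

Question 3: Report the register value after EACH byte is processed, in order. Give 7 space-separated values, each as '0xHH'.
0x65 0x22 0xBA 0xB3 0x5B 0x1D 0xDD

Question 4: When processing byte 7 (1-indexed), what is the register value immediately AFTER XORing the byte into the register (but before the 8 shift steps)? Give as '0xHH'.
Answer: 0x9C

Derivation:
Register before byte 7: 0x1D
Byte 7: 0x81
0x1D XOR 0x81 = 0x9C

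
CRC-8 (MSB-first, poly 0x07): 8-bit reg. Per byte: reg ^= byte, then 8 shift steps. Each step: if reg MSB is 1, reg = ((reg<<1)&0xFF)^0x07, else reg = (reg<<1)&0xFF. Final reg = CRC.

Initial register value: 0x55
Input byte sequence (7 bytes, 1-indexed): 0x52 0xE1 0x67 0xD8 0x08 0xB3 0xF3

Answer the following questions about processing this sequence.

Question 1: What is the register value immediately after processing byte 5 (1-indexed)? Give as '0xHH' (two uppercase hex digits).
After byte 1 (0x52): reg=0x15
After byte 2 (0xE1): reg=0xC2
After byte 3 (0x67): reg=0x72
After byte 4 (0xD8): reg=0x5F
After byte 5 (0x08): reg=0xA2

Answer: 0xA2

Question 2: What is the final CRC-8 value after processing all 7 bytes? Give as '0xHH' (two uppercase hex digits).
After byte 1 (0x52): reg=0x15
After byte 2 (0xE1): reg=0xC2
After byte 3 (0x67): reg=0x72
After byte 4 (0xD8): reg=0x5F
After byte 5 (0x08): reg=0xA2
After byte 6 (0xB3): reg=0x77
After byte 7 (0xF3): reg=0x95

Answer: 0x95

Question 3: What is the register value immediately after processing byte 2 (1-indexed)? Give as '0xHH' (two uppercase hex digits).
Answer: 0xC2

Derivation:
After byte 1 (0x52): reg=0x15
After byte 2 (0xE1): reg=0xC2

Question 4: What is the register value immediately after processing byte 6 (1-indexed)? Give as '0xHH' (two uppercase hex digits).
After byte 1 (0x52): reg=0x15
After byte 2 (0xE1): reg=0xC2
After byte 3 (0x67): reg=0x72
After byte 4 (0xD8): reg=0x5F
After byte 5 (0x08): reg=0xA2
After byte 6 (0xB3): reg=0x77

Answer: 0x77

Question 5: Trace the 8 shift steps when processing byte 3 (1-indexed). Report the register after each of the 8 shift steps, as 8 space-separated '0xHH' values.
Answer: 0x4D 0x9A 0x33 0x66 0xCC 0x9F 0x39 0x72

Derivation:
After byte 1 (0x52): reg=0x15
After byte 2 (0xE1): reg=0xC2
Register before byte 3: 0xC2
After XOR with byte 0x67: 0xA5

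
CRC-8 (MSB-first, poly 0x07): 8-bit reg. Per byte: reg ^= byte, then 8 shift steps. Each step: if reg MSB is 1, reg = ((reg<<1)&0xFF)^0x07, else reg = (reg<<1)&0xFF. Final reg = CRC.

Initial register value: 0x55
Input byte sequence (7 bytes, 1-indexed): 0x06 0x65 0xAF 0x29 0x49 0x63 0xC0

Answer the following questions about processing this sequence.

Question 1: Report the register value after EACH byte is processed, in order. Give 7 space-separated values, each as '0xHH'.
0xBE 0x0F 0x69 0xC7 0xA3 0x4E 0xA3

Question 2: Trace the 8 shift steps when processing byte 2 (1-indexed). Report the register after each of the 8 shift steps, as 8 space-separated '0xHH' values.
After byte 1 (0x06): reg=0xBE
Register before byte 2: 0xBE
After XOR with byte 0x65: 0xDB

Answer: 0xB1 0x65 0xCA 0x93 0x21 0x42 0x84 0x0F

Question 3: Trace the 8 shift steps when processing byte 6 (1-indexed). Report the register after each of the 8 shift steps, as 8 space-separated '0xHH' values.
Answer: 0x87 0x09 0x12 0x24 0x48 0x90 0x27 0x4E

Derivation:
After byte 1 (0x06): reg=0xBE
After byte 2 (0x65): reg=0x0F
After byte 3 (0xAF): reg=0x69
After byte 4 (0x29): reg=0xC7
After byte 5 (0x49): reg=0xA3
Register before byte 6: 0xA3
After XOR with byte 0x63: 0xC0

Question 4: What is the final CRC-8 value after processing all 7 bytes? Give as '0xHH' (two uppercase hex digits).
After byte 1 (0x06): reg=0xBE
After byte 2 (0x65): reg=0x0F
After byte 3 (0xAF): reg=0x69
After byte 4 (0x29): reg=0xC7
After byte 5 (0x49): reg=0xA3
After byte 6 (0x63): reg=0x4E
After byte 7 (0xC0): reg=0xA3

Answer: 0xA3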